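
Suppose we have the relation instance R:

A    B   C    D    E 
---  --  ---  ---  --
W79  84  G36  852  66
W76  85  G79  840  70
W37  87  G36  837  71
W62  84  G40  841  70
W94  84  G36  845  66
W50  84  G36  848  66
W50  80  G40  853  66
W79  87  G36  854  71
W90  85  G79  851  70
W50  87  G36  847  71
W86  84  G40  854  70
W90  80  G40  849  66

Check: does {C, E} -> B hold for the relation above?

(C=G36, E=66): 3 rows → B = 84, 84, 84 ✓
(C=G79, E=70): 2 rows → B = 85, 85 ✓
(C=G36, E=71): 3 rows → B = 87, 87, 87 ✓
(C=G40, E=70): 2 rows → B = 84, 84 ✓
(C=G40, E=66): 2 rows → B = 80, 80 ✓
Every {C, E} value is associated with a single B value, so {C, E} -> B holds.

Yes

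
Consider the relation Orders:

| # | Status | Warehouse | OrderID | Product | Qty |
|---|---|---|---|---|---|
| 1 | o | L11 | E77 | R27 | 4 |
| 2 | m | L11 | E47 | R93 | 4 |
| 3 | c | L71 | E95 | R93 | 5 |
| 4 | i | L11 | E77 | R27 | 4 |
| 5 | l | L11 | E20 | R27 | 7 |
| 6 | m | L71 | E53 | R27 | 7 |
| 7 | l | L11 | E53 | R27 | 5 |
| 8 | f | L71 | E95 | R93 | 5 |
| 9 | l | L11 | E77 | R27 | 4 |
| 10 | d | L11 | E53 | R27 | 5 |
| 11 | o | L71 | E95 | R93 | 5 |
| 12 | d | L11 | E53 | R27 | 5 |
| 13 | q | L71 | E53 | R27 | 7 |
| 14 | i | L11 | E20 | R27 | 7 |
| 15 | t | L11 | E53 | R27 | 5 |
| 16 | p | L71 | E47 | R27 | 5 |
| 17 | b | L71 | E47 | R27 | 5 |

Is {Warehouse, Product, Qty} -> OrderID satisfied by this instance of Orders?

(Warehouse=L11, Product=R27, Qty=4): rows 1, 4, 9 → OrderID = E77, E77, E77 ✓
(Warehouse=L11, Product=R93, Qty=4): row 2 → OrderID = E47 ✓
(Warehouse=L71, Product=R93, Qty=5): rows 3, 8, 11 → OrderID = E95, E95, E95 ✓
(Warehouse=L11, Product=R27, Qty=7): rows 5, 14 → OrderID = E20, E20 ✓
(Warehouse=L71, Product=R27, Qty=7): rows 6, 13 → OrderID = E53, E53 ✓
(Warehouse=L11, Product=R27, Qty=5): rows 7, 10, 12, 15 → OrderID = E53, E53, E53, E53 ✓
(Warehouse=L71, Product=R27, Qty=5): rows 16, 17 → OrderID = E47, E47 ✓
Every {Warehouse, Product, Qty} value is associated with a single OrderID value, so {Warehouse, Product, Qty} -> OrderID holds.

Yes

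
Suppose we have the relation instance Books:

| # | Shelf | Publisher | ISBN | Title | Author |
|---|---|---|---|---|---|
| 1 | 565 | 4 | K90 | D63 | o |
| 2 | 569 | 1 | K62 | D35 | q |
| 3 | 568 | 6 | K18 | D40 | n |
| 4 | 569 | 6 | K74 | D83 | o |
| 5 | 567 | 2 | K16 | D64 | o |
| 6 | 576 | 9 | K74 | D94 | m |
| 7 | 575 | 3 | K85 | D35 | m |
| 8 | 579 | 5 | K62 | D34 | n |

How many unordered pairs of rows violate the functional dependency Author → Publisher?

Author=o: violating pairs (1,4), (1,5), (4,5) — 3 pairs.
Author=n: violating pairs (3,8) — 1 pair.
Author=m: violating pairs (6,7) — 1 pair.

5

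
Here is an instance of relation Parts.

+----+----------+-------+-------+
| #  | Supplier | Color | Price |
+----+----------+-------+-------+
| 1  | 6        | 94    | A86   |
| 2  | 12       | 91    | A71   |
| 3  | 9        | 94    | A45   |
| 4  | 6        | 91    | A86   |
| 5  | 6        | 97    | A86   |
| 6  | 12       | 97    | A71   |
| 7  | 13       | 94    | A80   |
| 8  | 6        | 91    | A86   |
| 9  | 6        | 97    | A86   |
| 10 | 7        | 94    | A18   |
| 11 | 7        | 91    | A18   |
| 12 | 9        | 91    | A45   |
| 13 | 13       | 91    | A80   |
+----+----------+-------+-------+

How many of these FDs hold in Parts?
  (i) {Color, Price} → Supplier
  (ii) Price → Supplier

(i) {Color, Price} → Supplier: every LHS value maps to a single RHS value — holds.
(ii) Price → Supplier: every LHS value maps to a single RHS value — holds.
2 of the 2 dependencies hold.

2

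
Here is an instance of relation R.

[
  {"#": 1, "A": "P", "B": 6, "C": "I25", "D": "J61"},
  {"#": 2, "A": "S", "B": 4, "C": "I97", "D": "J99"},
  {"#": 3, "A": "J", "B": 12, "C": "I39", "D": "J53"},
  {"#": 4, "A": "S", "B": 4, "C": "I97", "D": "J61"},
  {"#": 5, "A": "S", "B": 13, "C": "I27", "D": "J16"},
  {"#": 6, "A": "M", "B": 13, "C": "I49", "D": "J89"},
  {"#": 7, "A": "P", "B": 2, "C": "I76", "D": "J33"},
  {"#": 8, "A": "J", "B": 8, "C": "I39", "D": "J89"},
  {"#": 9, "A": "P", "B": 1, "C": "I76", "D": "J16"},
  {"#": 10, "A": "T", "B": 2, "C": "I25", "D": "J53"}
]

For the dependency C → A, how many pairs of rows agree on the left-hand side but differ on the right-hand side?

1

C=I25: violating pairs (1,10) — 1 pair.
C=I97: all 2 rows agree on A — 0 pairs.
C=I39: all 2 rows agree on A — 0 pairs.
C=I76: all 2 rows agree on A — 0 pairs.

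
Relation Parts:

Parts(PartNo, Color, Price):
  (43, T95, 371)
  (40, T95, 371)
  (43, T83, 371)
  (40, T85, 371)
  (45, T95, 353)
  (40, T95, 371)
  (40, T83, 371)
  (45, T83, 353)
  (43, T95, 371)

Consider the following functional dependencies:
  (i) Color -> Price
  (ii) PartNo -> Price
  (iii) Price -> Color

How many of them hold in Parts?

1

(i) Color -> Price: Color=T95: 5 rows → Price takes values {371, 353} — violation; Color=T83: 3 rows → Price takes values {371, 353} — violation — fails.
(ii) PartNo -> Price: every LHS value maps to a single RHS value — holds.
(iii) Price -> Color: Price=371: 7 rows → Color takes values {T95, T83, T85} — violation; Price=353: 2 rows → Color takes values {T95, T83} — violation — fails.
1 of the 3 dependencies holds.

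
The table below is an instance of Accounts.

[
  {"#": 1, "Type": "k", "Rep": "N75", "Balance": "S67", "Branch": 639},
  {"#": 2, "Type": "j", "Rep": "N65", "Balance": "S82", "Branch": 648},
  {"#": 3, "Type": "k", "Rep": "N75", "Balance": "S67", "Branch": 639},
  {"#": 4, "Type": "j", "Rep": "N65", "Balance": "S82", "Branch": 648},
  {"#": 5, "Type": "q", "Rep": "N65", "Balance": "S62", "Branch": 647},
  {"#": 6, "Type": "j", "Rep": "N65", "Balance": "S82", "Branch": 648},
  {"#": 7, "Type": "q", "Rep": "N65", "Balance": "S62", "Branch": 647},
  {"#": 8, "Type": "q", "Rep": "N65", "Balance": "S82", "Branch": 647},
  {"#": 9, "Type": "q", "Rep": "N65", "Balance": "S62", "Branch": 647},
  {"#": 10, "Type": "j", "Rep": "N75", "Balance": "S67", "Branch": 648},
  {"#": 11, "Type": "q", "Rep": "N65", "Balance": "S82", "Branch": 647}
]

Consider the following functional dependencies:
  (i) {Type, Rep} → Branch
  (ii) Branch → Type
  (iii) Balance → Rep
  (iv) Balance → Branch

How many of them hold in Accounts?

3

(i) {Type, Rep} → Branch: every LHS value maps to a single RHS value — holds.
(ii) Branch → Type: every LHS value maps to a single RHS value — holds.
(iii) Balance → Rep: every LHS value maps to a single RHS value — holds.
(iv) Balance → Branch: Balance=S67: rows 1, 3, 10 → Branch takes values {639, 648} — violation; Balance=S82: rows 2, 4, 6, 8, 11 → Branch takes values {648, 647} — violation — fails.
3 of the 4 dependencies hold.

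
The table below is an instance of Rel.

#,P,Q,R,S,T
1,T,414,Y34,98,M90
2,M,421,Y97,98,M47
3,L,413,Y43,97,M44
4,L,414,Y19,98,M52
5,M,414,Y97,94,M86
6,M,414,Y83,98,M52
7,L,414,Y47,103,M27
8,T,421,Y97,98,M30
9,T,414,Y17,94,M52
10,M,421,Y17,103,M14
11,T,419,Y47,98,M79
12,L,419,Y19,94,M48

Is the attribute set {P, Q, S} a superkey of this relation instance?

Yes

All 12 rows have distinct {P, Q, S} values, so {P, Q, S} → (all attributes) holds and {P, Q, S} is a superkey.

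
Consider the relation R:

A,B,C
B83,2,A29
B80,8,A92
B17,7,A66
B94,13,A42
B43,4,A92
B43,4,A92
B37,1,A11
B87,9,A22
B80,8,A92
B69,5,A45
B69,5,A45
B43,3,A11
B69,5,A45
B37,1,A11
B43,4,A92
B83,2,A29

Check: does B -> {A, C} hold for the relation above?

Yes

B=2: 2 rows → {A,C} = (B83, A29), (B83, A29) ✓
B=8: 2 rows → {A,C} = (B80, A92), (B80, A92) ✓
B=7: 1 row → {A,C} = (B17, A66) ✓
B=13: 1 row → {A,C} = (B94, A42) ✓
B=4: 3 rows → {A,C} = (B43, A92), (B43, A92), (B43, A92) ✓
B=1: 2 rows → {A,C} = (B37, A11), (B37, A11) ✓
B=9: 1 row → {A,C} = (B87, A22) ✓
B=5: 3 rows → {A,C} = (B69, A45), (B69, A45), (B69, A45) ✓
B=3: 1 row → {A,C} = (B43, A11) ✓
Every B value is associated with a single {A, C} value, so B -> {A, C} holds.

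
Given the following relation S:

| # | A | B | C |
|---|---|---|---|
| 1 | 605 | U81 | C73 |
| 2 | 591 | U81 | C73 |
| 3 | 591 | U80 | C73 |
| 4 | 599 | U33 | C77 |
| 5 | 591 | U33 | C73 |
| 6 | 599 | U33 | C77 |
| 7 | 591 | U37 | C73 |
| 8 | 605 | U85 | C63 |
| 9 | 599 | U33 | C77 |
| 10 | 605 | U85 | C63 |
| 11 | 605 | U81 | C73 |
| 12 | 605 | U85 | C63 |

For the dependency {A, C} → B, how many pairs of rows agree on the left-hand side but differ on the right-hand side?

(A=605, C=C73): all 2 rows agree on B — 0 pairs.
(A=591, C=C73): violating pairs (2,3), (2,5), (2,7), (3,5), (3,7), (5,7) — 6 pairs.
(A=599, C=C77): all 3 rows agree on B — 0 pairs.
(A=605, C=C63): all 3 rows agree on B — 0 pairs.

6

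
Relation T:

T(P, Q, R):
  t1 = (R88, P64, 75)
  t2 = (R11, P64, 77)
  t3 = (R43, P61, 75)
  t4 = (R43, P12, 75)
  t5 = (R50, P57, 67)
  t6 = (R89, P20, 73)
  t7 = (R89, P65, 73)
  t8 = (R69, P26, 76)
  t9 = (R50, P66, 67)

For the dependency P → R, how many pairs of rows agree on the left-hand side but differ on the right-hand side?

0

P=R43: all 2 rows agree on R — 0 pairs.
P=R50: all 2 rows agree on R — 0 pairs.
P=R89: all 2 rows agree on R — 0 pairs.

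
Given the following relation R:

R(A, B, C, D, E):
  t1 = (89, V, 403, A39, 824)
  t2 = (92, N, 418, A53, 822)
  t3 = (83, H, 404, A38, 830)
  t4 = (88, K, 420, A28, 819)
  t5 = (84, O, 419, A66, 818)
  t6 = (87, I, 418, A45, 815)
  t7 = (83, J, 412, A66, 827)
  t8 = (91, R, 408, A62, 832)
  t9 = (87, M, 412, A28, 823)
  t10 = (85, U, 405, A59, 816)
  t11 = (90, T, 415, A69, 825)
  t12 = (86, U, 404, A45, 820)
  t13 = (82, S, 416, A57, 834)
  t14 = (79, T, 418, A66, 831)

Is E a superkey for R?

All 14 rows have distinct E values, so E → (all attributes) holds and E is a superkey.

Yes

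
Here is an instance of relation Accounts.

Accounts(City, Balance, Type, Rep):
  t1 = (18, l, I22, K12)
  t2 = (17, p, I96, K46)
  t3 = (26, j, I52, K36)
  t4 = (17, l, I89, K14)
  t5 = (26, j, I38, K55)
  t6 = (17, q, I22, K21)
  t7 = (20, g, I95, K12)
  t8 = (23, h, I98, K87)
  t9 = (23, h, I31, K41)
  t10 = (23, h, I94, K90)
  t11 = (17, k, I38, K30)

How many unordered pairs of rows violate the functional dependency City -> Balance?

6

City=17: violating pairs (2,4), (2,6), (2,11), (4,6), (4,11), (6,11) — 6 pairs.
City=26: all 2 rows agree on Balance — 0 pairs.
City=23: all 3 rows agree on Balance — 0 pairs.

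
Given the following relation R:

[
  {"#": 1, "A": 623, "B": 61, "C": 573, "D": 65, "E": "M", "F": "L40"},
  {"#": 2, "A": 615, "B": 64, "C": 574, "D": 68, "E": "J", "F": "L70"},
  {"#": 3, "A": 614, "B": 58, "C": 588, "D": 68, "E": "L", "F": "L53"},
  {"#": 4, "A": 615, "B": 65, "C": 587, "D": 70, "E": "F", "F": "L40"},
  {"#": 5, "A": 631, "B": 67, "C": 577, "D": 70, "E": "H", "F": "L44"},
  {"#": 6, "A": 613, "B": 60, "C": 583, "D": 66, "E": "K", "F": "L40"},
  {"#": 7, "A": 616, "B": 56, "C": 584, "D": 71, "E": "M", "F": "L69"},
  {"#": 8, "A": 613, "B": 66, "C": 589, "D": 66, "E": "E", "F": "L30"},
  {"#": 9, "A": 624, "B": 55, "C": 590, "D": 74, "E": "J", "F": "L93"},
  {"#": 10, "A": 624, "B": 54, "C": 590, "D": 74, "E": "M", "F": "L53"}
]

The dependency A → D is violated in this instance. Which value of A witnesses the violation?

615

A=623: row 1 → D = 65 ✓
A=615: rows 2, 4 → D takes values {68, 70} — violation
A=614: row 3 → D = 68 ✓
A=631: row 5 → D = 70 ✓
A=613: rows 6, 8 → D = 66, 66 ✓
A=616: row 7 → D = 71 ✓
A=624: rows 9, 10 → D = 74, 74 ✓
The only A value with inconsistent D is A=615.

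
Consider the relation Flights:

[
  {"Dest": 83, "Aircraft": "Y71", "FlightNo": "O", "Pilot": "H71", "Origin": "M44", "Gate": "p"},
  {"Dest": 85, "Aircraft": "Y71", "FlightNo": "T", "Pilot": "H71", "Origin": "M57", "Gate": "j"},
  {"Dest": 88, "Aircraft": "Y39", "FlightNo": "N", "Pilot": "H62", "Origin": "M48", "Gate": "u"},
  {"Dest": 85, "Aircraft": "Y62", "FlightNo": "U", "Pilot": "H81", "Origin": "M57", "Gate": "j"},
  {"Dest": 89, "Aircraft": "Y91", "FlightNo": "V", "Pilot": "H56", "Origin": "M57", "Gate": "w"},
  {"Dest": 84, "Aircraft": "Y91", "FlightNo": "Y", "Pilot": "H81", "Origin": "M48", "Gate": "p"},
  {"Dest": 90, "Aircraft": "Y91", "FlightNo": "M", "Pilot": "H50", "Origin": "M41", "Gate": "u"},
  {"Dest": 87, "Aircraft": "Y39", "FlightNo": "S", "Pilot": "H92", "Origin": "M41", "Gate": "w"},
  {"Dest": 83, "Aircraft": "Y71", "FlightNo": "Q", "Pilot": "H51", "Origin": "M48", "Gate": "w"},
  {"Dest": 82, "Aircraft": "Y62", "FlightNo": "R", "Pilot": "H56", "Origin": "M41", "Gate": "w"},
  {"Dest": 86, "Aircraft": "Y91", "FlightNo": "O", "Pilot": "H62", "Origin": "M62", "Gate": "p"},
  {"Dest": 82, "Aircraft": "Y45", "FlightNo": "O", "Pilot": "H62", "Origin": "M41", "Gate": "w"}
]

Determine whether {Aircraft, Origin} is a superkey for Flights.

Yes

All 12 rows have distinct {Aircraft, Origin} values, so {Aircraft, Origin} → (all attributes) holds and {Aircraft, Origin} is a superkey.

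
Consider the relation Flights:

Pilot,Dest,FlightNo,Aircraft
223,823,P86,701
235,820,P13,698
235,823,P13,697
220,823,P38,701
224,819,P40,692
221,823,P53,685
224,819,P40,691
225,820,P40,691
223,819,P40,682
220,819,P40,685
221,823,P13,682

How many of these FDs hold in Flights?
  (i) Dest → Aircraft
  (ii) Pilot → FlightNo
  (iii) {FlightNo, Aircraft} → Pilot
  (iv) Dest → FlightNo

0

(i) Dest → Aircraft: Dest=823: 5 rows → Aircraft takes values {701, 697, 685, 682} — violation; Dest=820: 2 rows → Aircraft takes values {698, 691} — violation; Dest=819: 4 rows → Aircraft takes values {692, 691, 682, 685} — violation — fails.
(ii) Pilot → FlightNo: Pilot=223: 2 rows → FlightNo takes values {P86, P40} — violation; Pilot=220: 2 rows → FlightNo takes values {P38, P40} — violation; Pilot=221: 2 rows → FlightNo takes values {P53, P13} — violation — fails.
(iii) {FlightNo, Aircraft} → Pilot: (FlightNo=P40, Aircraft=691): 2 rows → Pilot takes values {224, 225} — violation — fails.
(iv) Dest → FlightNo: Dest=823: 5 rows → FlightNo takes values {P86, P13, P38, P53} — violation; Dest=820: 2 rows → FlightNo takes values {P13, P40} — violation — fails.
None of the 4 dependencies hold.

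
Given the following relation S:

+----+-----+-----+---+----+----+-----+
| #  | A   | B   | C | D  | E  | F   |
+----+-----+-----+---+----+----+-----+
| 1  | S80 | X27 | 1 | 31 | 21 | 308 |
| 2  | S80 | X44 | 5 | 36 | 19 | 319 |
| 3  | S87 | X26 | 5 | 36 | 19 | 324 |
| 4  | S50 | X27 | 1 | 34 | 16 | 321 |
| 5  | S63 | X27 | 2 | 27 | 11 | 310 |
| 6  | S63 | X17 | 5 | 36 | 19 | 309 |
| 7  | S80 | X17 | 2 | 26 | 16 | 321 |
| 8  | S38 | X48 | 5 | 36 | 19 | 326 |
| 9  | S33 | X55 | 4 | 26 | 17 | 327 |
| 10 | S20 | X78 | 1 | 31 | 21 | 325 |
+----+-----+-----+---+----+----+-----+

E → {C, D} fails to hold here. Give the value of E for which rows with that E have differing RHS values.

16

E=21: rows 1, 10 → {C,D} = (1, 31), (1, 31) ✓
E=19: rows 2, 3, 6, 8 → {C,D} = (5, 36), (5, 36), (5, 36), (5, 36) ✓
E=16: rows 4, 7 → {C,D} takes values {(1, 34), (2, 26)} — violation
E=11: row 5 → {C,D} = (2, 27) ✓
E=17: row 9 → {C,D} = (4, 26) ✓
The only E value with inconsistent RHS is E=16.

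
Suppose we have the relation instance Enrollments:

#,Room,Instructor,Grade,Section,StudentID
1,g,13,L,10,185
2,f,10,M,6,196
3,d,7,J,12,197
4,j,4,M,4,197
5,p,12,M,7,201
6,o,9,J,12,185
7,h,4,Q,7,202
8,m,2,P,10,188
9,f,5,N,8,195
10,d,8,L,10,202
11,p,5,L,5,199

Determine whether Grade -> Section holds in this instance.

No

Grade=L: rows 1, 10, 11 → Section takes values {10, 5} — violation
Grade=M: rows 2, 4, 5 → Section takes values {6, 4, 7} — violation
Grade=J: rows 3, 6 → Section = 12, 12 ✓
Grade=Q: row 7 → Section = 7 ✓
Grade=P: row 8 → Section = 10 ✓
Grade=N: row 9 → Section = 8 ✓
Two rows agree on Grade but differ on Section, so Grade -> Section does not hold.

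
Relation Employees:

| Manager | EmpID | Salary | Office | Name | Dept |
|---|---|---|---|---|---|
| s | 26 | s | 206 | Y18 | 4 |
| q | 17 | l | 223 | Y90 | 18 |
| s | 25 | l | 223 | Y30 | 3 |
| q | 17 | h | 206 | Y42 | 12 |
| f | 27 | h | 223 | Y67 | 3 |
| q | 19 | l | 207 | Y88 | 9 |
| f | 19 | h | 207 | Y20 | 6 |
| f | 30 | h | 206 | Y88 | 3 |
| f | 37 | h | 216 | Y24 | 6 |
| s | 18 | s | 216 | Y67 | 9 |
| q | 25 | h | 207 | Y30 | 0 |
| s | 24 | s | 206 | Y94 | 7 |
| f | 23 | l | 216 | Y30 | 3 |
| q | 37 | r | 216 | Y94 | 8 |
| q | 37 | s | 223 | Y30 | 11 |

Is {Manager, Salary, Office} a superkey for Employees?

No

Two distinct rows share (Manager=s, Salary=s, Office=206), so {Manager, Salary, Office} does not determine every attribute — not a superkey.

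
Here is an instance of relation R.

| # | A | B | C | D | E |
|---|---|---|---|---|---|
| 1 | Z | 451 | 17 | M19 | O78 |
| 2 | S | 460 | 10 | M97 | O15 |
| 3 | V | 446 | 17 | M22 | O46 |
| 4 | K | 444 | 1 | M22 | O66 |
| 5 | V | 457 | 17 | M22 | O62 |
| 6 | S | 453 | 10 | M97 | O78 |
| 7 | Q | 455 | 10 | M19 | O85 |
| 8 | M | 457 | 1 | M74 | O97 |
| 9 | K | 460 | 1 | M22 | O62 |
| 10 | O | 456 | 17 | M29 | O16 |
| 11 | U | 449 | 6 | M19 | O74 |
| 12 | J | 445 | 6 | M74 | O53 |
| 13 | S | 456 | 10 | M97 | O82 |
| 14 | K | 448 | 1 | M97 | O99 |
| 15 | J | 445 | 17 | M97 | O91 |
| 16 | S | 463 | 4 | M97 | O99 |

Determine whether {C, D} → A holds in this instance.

(C=17, D=M19): row 1 → A = Z ✓
(C=10, D=M97): rows 2, 6, 13 → A = S, S, S ✓
(C=17, D=M22): rows 3, 5 → A = V, V ✓
(C=1, D=M22): rows 4, 9 → A = K, K ✓
(C=10, D=M19): row 7 → A = Q ✓
(C=1, D=M74): row 8 → A = M ✓
(C=17, D=M29): row 10 → A = O ✓
(C=6, D=M19): row 11 → A = U ✓
(C=6, D=M74): row 12 → A = J ✓
(C=1, D=M97): row 14 → A = K ✓
(C=17, D=M97): row 15 → A = J ✓
(C=4, D=M97): row 16 → A = S ✓
Every {C, D} value is associated with a single A value, so {C, D} → A holds.

Yes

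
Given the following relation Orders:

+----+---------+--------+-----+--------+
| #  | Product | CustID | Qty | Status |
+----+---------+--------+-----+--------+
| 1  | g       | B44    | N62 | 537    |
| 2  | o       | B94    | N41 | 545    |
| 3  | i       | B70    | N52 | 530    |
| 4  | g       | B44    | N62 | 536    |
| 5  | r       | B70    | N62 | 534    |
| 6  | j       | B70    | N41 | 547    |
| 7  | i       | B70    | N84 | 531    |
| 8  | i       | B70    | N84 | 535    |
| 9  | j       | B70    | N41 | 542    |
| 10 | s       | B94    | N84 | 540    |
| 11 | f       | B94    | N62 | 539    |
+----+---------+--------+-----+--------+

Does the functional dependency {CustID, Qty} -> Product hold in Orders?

(CustID=B44, Qty=N62): rows 1, 4 → Product = g, g ✓
(CustID=B94, Qty=N41): row 2 → Product = o ✓
(CustID=B70, Qty=N52): row 3 → Product = i ✓
(CustID=B70, Qty=N62): row 5 → Product = r ✓
(CustID=B70, Qty=N41): rows 6, 9 → Product = j, j ✓
(CustID=B70, Qty=N84): rows 7, 8 → Product = i, i ✓
(CustID=B94, Qty=N84): row 10 → Product = s ✓
(CustID=B94, Qty=N62): row 11 → Product = f ✓
Every {CustID, Qty} value is associated with a single Product value, so {CustID, Qty} -> Product holds.

Yes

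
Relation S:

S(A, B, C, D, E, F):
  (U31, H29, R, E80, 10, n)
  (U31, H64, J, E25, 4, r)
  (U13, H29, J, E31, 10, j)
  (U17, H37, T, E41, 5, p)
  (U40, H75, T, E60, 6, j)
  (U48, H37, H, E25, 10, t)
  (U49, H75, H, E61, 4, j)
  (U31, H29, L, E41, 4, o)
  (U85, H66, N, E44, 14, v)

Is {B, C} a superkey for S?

All 9 rows have distinct {B, C} values, so {B, C} → (all attributes) holds and {B, C} is a superkey.

Yes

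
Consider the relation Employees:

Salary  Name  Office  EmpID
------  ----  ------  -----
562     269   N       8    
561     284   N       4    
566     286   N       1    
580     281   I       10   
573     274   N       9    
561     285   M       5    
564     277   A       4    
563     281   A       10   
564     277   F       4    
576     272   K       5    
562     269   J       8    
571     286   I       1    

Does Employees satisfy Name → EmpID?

Name=269: 2 rows → EmpID = 8, 8 ✓
Name=284: 1 row → EmpID = 4 ✓
Name=286: 2 rows → EmpID = 1, 1 ✓
Name=281: 2 rows → EmpID = 10, 10 ✓
Name=274: 1 row → EmpID = 9 ✓
Name=285: 1 row → EmpID = 5 ✓
Name=277: 2 rows → EmpID = 4, 4 ✓
Name=272: 1 row → EmpID = 5 ✓
Every Name value is associated with a single EmpID value, so Name → EmpID holds.

Yes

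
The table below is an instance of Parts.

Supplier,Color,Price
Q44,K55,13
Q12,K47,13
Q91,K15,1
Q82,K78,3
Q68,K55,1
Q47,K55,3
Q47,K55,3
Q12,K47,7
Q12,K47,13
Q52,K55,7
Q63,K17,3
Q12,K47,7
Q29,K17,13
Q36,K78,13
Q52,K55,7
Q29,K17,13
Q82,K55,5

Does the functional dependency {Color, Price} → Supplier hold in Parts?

(Color=K55, Price=13): 1 row → Supplier = Q44 ✓
(Color=K47, Price=13): 2 rows → Supplier = Q12, Q12 ✓
(Color=K15, Price=1): 1 row → Supplier = Q91 ✓
(Color=K78, Price=3): 1 row → Supplier = Q82 ✓
(Color=K55, Price=1): 1 row → Supplier = Q68 ✓
(Color=K55, Price=3): 2 rows → Supplier = Q47, Q47 ✓
(Color=K47, Price=7): 2 rows → Supplier = Q12, Q12 ✓
(Color=K55, Price=7): 2 rows → Supplier = Q52, Q52 ✓
(Color=K17, Price=3): 1 row → Supplier = Q63 ✓
(Color=K17, Price=13): 2 rows → Supplier = Q29, Q29 ✓
(Color=K78, Price=13): 1 row → Supplier = Q36 ✓
(Color=K55, Price=5): 1 row → Supplier = Q82 ✓
Every {Color, Price} value is associated with a single Supplier value, so {Color, Price} → Supplier holds.

Yes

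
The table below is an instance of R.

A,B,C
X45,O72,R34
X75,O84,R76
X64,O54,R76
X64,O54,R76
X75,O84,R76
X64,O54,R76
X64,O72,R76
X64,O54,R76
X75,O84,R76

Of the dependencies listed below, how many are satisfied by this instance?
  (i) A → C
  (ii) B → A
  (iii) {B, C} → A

2

(i) A → C: every LHS value maps to a single RHS value — holds.
(ii) B → A: B=O72: 2 rows → A takes values {X45, X64} — violation — fails.
(iii) {B, C} → A: every LHS value maps to a single RHS value — holds.
2 of the 3 dependencies hold.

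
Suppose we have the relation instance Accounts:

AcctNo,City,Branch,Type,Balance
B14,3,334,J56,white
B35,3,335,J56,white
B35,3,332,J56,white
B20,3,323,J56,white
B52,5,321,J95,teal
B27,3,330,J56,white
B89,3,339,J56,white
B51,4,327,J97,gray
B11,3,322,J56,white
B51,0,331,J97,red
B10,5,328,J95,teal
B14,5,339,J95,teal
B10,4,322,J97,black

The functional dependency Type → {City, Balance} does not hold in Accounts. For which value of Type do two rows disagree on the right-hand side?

Type=J56: 7 rows → {City,Balance} = (3, white), (3, white), (3, white), (3, white), (3, white), (3, white), (3, white) ✓
Type=J95: 3 rows → {City,Balance} = (5, teal), (5, teal), (5, teal) ✓
Type=J97: 3 rows → {City,Balance} takes values {(4, gray), (0, red), (4, black)} — violation
The only Type value with inconsistent RHS is Type=J97.

J97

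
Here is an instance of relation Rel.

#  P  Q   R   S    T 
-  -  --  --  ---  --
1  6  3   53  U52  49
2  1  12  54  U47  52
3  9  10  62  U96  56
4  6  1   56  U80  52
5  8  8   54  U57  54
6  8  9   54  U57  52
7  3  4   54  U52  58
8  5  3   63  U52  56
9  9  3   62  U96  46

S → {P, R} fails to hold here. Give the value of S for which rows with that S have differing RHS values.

S=U52: rows 1, 7, 8 → {P,R} takes values {(6, 53), (3, 54), (5, 63)} — violation
S=U47: row 2 → {P,R} = (1, 54) ✓
S=U96: rows 3, 9 → {P,R} = (9, 62), (9, 62) ✓
S=U80: row 4 → {P,R} = (6, 56) ✓
S=U57: rows 5, 6 → {P,R} = (8, 54), (8, 54) ✓
The only S value with inconsistent RHS is S=U52.

U52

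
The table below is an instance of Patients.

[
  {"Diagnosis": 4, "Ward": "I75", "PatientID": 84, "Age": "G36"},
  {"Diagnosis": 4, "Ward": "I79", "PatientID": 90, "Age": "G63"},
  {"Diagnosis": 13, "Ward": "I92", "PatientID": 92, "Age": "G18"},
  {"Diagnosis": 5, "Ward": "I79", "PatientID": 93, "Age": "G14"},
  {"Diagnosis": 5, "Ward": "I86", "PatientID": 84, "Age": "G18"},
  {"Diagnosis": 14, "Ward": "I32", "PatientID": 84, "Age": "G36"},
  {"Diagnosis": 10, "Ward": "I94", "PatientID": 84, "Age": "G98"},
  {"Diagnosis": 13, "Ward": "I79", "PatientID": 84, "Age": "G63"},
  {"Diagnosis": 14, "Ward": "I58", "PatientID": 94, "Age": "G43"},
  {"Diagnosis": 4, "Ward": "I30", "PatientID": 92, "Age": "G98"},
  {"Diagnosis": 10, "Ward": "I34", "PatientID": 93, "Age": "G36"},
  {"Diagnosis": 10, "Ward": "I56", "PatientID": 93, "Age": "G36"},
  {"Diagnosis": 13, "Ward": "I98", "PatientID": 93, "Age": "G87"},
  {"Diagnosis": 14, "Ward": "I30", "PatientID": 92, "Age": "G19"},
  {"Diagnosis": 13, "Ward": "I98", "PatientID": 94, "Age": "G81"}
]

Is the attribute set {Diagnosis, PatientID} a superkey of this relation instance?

Two distinct rows share (Diagnosis=10, PatientID=93), so {Diagnosis, PatientID} does not determine every attribute — not a superkey.

No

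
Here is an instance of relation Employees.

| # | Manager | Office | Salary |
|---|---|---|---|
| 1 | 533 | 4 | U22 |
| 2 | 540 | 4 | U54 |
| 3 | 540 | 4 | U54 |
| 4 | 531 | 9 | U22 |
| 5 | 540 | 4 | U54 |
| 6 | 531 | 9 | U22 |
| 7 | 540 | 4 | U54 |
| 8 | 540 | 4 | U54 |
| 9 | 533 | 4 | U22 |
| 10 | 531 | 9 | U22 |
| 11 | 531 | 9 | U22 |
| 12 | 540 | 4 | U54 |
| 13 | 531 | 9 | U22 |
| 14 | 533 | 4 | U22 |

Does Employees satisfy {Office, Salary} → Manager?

(Office=4, Salary=U22): rows 1, 9, 14 → Manager = 533, 533, 533 ✓
(Office=4, Salary=U54): rows 2, 3, 5, 7, 8, 12 → Manager = 540, 540, 540, 540, 540, 540 ✓
(Office=9, Salary=U22): rows 4, 6, 10, 11, 13 → Manager = 531, 531, 531, 531, 531 ✓
Every {Office, Salary} value is associated with a single Manager value, so {Office, Salary} → Manager holds.

Yes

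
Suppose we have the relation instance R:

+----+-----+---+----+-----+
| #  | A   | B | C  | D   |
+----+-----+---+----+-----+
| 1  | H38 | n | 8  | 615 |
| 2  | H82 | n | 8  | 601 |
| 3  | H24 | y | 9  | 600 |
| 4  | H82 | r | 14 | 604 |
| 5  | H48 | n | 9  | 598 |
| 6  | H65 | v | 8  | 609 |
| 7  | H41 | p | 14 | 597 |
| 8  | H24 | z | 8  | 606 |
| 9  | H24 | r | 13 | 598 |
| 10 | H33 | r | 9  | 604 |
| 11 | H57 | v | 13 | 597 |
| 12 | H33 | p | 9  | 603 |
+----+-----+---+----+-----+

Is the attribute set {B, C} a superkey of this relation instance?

Rows 1 and 2 have the same {B, C} value (B=n, C=8) but are distinct tuples, so {B, C} does not determine every attribute — not a superkey.

No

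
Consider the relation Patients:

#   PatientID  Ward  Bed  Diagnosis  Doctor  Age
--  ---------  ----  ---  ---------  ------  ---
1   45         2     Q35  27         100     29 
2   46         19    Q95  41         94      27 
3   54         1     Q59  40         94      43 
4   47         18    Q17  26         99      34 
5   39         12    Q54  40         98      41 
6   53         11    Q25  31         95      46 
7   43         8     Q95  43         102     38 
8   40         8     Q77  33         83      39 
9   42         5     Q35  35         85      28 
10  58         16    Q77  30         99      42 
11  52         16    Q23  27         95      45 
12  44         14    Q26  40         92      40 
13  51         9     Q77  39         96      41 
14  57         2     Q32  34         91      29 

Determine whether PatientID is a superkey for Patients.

Yes

All 14 rows have distinct PatientID values, so PatientID → (all attributes) holds and PatientID is a superkey.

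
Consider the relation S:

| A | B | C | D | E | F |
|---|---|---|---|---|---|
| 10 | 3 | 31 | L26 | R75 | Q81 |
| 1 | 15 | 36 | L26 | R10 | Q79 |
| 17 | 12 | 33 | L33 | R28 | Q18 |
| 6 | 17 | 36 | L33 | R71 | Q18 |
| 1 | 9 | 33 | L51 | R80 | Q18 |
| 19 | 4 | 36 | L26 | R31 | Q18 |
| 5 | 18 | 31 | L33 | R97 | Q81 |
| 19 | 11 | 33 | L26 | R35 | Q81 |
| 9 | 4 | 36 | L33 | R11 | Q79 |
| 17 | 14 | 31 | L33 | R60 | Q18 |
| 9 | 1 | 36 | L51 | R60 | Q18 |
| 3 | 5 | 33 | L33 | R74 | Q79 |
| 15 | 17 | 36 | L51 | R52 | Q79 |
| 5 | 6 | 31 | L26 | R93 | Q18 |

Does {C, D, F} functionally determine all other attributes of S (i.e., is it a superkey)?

Yes

All 14 rows have distinct {C, D, F} values, so {C, D, F} → (all attributes) holds and {C, D, F} is a superkey.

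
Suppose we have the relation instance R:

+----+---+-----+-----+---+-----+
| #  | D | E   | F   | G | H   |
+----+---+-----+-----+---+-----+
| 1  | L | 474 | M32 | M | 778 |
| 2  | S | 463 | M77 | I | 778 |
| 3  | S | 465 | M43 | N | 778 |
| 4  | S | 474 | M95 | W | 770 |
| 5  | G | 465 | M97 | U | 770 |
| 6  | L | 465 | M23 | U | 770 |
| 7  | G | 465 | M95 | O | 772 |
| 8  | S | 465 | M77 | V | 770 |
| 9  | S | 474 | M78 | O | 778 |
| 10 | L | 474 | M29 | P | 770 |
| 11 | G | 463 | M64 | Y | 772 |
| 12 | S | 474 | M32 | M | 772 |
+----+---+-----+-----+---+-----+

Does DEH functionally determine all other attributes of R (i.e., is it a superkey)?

All 12 rows have distinct DEH values, so DEH → (all attributes) holds and DEH is a superkey.

Yes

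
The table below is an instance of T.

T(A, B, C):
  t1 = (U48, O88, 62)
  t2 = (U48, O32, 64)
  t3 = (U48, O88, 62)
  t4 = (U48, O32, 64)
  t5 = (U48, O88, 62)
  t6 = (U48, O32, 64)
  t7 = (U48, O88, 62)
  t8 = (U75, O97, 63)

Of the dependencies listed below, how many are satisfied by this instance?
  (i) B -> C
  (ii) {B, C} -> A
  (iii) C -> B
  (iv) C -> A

(i) B -> C: every LHS value maps to a single RHS value — holds.
(ii) {B, C} -> A: every LHS value maps to a single RHS value — holds.
(iii) C -> B: every LHS value maps to a single RHS value — holds.
(iv) C -> A: every LHS value maps to a single RHS value — holds.
4 of the 4 dependencies hold.

4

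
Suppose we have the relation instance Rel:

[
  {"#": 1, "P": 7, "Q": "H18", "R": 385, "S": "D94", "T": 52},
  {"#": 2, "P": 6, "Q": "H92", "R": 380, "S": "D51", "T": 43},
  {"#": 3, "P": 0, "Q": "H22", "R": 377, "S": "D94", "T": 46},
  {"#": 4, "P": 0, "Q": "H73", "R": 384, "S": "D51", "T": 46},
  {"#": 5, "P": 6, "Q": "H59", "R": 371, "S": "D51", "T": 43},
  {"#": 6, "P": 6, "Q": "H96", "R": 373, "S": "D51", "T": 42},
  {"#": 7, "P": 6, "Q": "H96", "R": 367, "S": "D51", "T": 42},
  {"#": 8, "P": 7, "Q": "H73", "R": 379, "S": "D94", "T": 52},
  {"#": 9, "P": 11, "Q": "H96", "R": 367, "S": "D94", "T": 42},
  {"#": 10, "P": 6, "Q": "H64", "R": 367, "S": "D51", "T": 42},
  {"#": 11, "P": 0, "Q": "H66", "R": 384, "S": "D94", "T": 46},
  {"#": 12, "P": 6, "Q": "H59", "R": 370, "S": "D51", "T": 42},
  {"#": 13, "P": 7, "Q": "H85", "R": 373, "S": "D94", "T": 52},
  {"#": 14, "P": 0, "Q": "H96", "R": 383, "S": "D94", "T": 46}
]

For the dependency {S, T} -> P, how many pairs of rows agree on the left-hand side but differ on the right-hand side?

0

(S=D94, T=52): all 3 rows agree on P — 0 pairs.
(S=D51, T=43): all 2 rows agree on P — 0 pairs.
(S=D94, T=46): all 3 rows agree on P — 0 pairs.
(S=D51, T=42): all 4 rows agree on P — 0 pairs.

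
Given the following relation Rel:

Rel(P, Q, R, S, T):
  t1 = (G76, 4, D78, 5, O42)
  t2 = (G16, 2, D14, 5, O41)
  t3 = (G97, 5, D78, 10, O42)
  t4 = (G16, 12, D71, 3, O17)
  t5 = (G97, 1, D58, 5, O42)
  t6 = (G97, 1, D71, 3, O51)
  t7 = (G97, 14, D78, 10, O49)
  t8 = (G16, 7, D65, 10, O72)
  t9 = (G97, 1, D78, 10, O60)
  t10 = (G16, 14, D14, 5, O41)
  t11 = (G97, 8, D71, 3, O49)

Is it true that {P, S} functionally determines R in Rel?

(P=G76, S=5): row 1 → R = D78 ✓
(P=G16, S=5): rows 2, 10 → R = D14, D14 ✓
(P=G97, S=10): rows 3, 7, 9 → R = D78, D78, D78 ✓
(P=G16, S=3): row 4 → R = D71 ✓
(P=G97, S=5): row 5 → R = D58 ✓
(P=G97, S=3): rows 6, 11 → R = D71, D71 ✓
(P=G16, S=10): row 8 → R = D65 ✓
Every {P, S} value is associated with a single R value, so {P, S} -> R holds.

Yes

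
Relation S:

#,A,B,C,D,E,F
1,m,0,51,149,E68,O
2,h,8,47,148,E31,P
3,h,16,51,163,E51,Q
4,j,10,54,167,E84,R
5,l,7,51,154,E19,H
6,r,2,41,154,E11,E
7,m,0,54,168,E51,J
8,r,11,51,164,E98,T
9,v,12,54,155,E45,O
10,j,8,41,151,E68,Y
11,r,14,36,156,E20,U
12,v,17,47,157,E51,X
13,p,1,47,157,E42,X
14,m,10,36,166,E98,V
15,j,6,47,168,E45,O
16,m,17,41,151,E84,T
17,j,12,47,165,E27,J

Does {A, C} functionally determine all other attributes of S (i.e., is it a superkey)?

Rows 15 and 17 have the same {A, C} value (A=j, C=47) but are distinct tuples, so {A, C} does not determine every attribute — not a superkey.

No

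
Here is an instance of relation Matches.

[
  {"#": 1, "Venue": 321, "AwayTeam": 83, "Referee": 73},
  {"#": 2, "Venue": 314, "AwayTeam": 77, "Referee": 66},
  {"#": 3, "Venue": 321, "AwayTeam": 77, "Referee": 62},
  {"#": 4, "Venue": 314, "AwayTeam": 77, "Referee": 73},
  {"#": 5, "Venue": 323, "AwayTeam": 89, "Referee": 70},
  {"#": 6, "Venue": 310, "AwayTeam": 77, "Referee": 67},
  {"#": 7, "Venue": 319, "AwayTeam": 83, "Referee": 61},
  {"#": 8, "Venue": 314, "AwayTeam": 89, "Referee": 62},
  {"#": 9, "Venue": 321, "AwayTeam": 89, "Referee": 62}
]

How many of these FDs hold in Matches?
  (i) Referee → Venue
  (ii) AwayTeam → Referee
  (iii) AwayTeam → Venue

(i) Referee → Venue: Referee=73: rows 1, 4 → Venue takes values {321, 314} — violation; Referee=62: rows 3, 8, 9 → Venue takes values {321, 314} — violation — fails.
(ii) AwayTeam → Referee: AwayTeam=83: rows 1, 7 → Referee takes values {73, 61} — violation; AwayTeam=77: rows 2, 3, 4, 6 → Referee takes values {66, 62, 73, 67} — violation; AwayTeam=89: rows 5, 8, 9 → Referee takes values {70, 62} — violation — fails.
(iii) AwayTeam → Venue: AwayTeam=83: rows 1, 7 → Venue takes values {321, 319} — violation; AwayTeam=77: rows 2, 3, 4, 6 → Venue takes values {314, 321, 310} — violation; AwayTeam=89: rows 5, 8, 9 → Venue takes values {323, 314, 321} — violation — fails.
None of the 3 dependencies hold.

0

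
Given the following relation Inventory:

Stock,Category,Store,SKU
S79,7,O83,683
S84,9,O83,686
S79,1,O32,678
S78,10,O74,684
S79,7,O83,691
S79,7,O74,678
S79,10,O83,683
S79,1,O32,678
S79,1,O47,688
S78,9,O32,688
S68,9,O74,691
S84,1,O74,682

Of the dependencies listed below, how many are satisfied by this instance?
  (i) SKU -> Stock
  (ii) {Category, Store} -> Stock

(i) SKU -> Stock: SKU=691: 2 rows → Stock takes values {S79, S68} — violation; SKU=688: 2 rows → Stock takes values {S79, S78} — violation — fails.
(ii) {Category, Store} -> Stock: every LHS value maps to a single RHS value — holds.
1 of the 2 dependencies holds.

1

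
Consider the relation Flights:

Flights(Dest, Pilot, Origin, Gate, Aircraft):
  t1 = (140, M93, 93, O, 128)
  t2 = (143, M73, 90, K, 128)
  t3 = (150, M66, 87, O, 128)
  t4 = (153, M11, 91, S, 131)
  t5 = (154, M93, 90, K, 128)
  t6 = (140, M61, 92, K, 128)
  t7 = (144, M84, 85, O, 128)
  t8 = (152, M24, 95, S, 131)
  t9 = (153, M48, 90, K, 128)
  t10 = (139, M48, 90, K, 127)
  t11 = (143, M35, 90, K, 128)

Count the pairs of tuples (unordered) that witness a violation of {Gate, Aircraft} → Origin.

8

(Gate=O, Aircraft=128): violating pairs (1,3), (1,7), (3,7) — 3 pairs.
(Gate=K, Aircraft=128): violating pairs (2,6), (5,6), (6,9), (6,11) — 4 pairs.
(Gate=S, Aircraft=131): violating pairs (4,8) — 1 pair.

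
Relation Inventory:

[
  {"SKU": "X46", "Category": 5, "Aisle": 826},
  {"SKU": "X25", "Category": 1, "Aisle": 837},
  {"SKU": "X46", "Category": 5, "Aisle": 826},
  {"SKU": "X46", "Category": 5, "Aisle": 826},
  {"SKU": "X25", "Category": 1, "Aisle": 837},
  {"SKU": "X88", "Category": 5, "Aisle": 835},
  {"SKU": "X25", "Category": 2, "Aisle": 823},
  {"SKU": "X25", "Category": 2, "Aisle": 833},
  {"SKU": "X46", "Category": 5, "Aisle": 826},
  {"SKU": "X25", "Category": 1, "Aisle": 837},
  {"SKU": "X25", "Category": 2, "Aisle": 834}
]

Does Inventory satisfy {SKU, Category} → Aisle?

No

(SKU=X46, Category=5): 4 rows → Aisle = 826, 826, 826, 826 ✓
(SKU=X25, Category=1): 3 rows → Aisle = 837, 837, 837 ✓
(SKU=X88, Category=5): 1 row → Aisle = 835 ✓
(SKU=X25, Category=2): 3 rows → Aisle takes values {823, 833, 834} — violation
Two rows agree on {SKU, Category} but differ on Aisle, so {SKU, Category} → Aisle does not hold.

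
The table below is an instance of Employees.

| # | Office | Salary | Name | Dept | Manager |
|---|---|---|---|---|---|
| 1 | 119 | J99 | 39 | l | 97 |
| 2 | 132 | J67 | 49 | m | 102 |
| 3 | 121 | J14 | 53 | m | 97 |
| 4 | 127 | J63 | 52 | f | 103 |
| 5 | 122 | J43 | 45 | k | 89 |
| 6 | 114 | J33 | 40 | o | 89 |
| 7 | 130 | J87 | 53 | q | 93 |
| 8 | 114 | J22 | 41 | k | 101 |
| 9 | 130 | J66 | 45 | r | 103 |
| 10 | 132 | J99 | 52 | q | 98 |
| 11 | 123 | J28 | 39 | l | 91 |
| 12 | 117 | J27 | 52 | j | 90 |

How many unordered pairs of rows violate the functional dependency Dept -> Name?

3

Dept=l: all 2 rows agree on Name — 0 pairs.
Dept=m: violating pairs (2,3) — 1 pair.
Dept=k: violating pairs (5,8) — 1 pair.
Dept=q: violating pairs (7,10) — 1 pair.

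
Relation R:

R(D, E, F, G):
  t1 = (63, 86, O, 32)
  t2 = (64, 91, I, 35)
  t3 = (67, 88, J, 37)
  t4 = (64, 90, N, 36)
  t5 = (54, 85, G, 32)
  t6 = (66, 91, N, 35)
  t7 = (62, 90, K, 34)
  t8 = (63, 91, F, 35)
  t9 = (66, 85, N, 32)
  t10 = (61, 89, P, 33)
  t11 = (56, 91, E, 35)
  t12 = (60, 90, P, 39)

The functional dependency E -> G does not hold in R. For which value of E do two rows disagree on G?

90

E=86: row 1 → G = 32 ✓
E=91: rows 2, 6, 8, 11 → G = 35, 35, 35, 35 ✓
E=88: row 3 → G = 37 ✓
E=90: rows 4, 7, 12 → G takes values {36, 34, 39} — violation
E=85: rows 5, 9 → G = 32, 32 ✓
E=89: row 10 → G = 33 ✓
The only E value with inconsistent G is E=90.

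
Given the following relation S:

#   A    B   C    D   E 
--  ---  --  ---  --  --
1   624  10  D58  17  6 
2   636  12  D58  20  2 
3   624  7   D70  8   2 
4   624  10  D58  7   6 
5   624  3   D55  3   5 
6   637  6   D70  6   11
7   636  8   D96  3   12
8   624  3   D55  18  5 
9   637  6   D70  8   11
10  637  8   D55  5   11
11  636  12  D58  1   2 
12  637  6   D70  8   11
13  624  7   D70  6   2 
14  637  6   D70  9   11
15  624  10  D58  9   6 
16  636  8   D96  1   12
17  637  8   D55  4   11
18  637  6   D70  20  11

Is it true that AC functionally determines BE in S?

(A=624, C=D58): rows 1, 4, 15 → {B,E} = (10, 6), (10, 6), (10, 6) ✓
(A=636, C=D58): rows 2, 11 → {B,E} = (12, 2), (12, 2) ✓
(A=624, C=D70): rows 3, 13 → {B,E} = (7, 2), (7, 2) ✓
(A=624, C=D55): rows 5, 8 → {B,E} = (3, 5), (3, 5) ✓
(A=637, C=D70): rows 6, 9, 12, 14, 18 → {B,E} = (6, 11), (6, 11), (6, 11), (6, 11), (6, 11) ✓
(A=636, C=D96): rows 7, 16 → {B,E} = (8, 12), (8, 12) ✓
(A=637, C=D55): rows 10, 17 → {B,E} = (8, 11), (8, 11) ✓
Every AC value is associated with a single BE value, so AC → BE holds.

Yes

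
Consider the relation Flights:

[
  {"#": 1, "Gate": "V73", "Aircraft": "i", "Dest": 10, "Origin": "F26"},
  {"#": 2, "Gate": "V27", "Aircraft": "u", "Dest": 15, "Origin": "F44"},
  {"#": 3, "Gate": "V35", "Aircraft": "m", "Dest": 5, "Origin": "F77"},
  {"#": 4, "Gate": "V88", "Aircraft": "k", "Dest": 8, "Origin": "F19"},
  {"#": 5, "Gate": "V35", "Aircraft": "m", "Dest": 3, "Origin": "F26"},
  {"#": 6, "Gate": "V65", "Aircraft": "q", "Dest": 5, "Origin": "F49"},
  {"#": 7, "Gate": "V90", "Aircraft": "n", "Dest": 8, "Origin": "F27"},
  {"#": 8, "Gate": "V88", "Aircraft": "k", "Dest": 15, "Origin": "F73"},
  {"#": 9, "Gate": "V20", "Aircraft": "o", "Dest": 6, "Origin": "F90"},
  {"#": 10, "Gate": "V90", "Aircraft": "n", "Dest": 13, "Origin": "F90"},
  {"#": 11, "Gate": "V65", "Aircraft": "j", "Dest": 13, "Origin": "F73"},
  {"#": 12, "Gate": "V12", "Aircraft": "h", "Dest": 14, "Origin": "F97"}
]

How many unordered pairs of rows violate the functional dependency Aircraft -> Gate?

Aircraft=m: all 2 rows agree on Gate — 0 pairs.
Aircraft=k: all 2 rows agree on Gate — 0 pairs.
Aircraft=n: all 2 rows agree on Gate — 0 pairs.

0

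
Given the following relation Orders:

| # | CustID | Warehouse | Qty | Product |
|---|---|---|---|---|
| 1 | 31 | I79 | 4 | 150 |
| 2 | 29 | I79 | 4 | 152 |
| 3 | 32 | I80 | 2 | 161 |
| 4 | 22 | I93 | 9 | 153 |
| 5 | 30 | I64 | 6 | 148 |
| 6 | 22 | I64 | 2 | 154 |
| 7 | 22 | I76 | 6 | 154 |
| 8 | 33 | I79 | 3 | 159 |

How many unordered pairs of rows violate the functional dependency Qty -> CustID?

Qty=4: violating pairs (1,2) — 1 pair.
Qty=2: violating pairs (3,6) — 1 pair.
Qty=6: violating pairs (5,7) — 1 pair.

3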